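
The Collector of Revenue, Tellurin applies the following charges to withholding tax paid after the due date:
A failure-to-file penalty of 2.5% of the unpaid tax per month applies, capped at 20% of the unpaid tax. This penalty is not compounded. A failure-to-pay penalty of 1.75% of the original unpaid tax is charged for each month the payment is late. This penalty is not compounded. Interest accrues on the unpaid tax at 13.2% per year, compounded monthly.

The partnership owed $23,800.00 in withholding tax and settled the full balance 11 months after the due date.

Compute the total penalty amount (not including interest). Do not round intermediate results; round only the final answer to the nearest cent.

$9,341.50

Failure-to-file: 11 × 2.5% × $23,800.00 = $6,545.00, capped at 20% × $23,800.00 = $4,760.00
Failure-to-pay penalty: 11 × 1.75% × $23,800.00 = $4,581.50
Total penalty = $4,760.00 + $4,581.50 = $9,341.50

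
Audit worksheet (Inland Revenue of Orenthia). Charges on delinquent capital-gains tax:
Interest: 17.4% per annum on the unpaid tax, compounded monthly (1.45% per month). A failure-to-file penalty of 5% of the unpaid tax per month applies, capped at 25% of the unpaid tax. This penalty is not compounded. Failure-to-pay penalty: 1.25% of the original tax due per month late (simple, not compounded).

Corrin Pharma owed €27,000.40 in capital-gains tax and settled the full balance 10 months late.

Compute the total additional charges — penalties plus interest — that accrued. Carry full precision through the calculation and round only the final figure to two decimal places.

Failure-to-file: 10 × 5% × €27,000.40 = €13,500.20, capped at 25% × €27,000.40 = €6,750.10
Failure-to-pay penalty: 10 × 1.25% × €27,000.40 = €3,375.05
Interest: €27,000.40 × ((1 + 0.0145)^10 − 1) = €27,000.40 × 0.1548365… = €4,180.6483…
Penalties + interest = €10,125.1500 + €4,180.6483… = €14,305.80

€14,305.80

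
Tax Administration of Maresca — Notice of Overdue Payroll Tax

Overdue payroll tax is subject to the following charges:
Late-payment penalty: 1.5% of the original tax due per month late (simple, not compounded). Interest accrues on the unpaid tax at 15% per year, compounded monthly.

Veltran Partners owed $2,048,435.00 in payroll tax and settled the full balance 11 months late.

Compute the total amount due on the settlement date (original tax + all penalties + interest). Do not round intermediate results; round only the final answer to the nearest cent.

Late-payment penalty = 1.5% × $2,048,435.00 × 11 mo = $337,991.78…
Interest (15%/yr ÷ 12 = 1.25%/month): $2,048,435.00 × ((1 + 0.0125)^11 − 1) = $299,940.4869…
Total = $2,048,435.00 + $337,991.7750 + $299,940.4869… = $2,686,367.26

$2,686,367.26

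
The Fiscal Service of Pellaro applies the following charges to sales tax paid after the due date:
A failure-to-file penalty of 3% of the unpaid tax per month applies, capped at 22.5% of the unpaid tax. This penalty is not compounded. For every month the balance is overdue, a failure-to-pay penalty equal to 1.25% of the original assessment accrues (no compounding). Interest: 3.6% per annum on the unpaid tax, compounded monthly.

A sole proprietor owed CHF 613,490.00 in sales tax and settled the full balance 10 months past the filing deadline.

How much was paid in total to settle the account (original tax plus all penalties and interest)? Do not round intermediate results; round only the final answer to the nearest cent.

CHF 846,866.66

Failure-to-file: 10 × 3% × CHF 613,490.00 = CHF 184,047.00, capped at 22.5% × CHF 613,490.00 = CHF 138,035.25
Failure-to-pay penalty: 10 × 1.25% × CHF 613,490.00 = CHF 76,686.25
Interest (3.6%/yr ÷ 12 = 0.3%/month): CHF 613,490.00 × ((1 + 0.003)^10 − 1) = CHF 18,655.1616…
Total = CHF 613,490.00 + CHF 214,721.5000 + CHF 18,655.1616… = CHF 846,866.66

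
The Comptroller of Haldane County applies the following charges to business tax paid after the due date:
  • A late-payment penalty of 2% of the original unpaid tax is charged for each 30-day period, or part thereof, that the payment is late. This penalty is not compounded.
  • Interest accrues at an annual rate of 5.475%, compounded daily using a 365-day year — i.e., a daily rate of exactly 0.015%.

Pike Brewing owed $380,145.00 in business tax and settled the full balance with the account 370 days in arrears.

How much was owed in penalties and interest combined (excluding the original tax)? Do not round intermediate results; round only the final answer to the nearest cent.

Penalty periods: ⌈370/30⌉ = 13; penalty = 13 × 2% × $380,145.00 = $98,837.70
Interest: $380,145.00 × ((1 + 0.00015)^370 − 1) = $380,145.00 × 0.05706462… = $21,692.8290…
Penalties + interest = $98,837.7000 + $21,692.8290… = $120,530.53

$120,530.53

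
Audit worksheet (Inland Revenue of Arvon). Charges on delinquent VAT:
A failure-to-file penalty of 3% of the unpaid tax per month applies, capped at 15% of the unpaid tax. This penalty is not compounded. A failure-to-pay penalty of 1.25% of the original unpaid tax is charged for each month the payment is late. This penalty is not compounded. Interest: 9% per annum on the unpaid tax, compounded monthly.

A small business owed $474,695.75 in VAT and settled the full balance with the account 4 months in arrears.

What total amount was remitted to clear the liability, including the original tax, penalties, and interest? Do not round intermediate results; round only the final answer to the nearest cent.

Failure-to-file: 4 × 3% × $474,695.75 = $56,963.49 (under the 15% cap)
Failure-to-pay penalty: 4 × 1.25% × $474,695.75 = $23,734.79…
Interest (9%/yr ÷ 12 = 0.75%/month): $474,695.75 × ((1 + 0.0075)^4 − 1) = $14,401.8849…
Total = $474,695.75 + $80,698.2775 + $14,401.8849… = $569,795.91

$569,795.91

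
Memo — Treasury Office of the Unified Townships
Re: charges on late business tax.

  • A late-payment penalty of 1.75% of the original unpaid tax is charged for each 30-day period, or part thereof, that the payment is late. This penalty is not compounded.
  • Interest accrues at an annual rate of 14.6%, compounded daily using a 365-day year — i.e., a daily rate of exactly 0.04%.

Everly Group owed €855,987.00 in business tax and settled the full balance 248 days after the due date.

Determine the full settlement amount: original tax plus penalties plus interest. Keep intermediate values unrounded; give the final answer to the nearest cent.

€1,080,054.64

Penalty periods: ⌈248/30⌉ = 9; penalty = 9 × 1.75% × €855,987.00 = €134,817.95…
Interest: €855,987.00 × ((1 + 0.0004)^248 − 1) = €855,987.00 × 0.10426523… = €89,249.6831…
Total = €855,987.00 + €134,817.9525 + €89,249.6831… = €1,080,054.64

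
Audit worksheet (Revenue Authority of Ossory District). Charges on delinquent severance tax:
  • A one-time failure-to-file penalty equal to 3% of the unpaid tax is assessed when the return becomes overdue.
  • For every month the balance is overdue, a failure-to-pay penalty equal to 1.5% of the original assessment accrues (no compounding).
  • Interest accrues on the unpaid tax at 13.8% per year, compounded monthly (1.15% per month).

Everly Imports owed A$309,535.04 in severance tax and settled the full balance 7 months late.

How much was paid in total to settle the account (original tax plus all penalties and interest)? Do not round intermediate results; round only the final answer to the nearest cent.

Failure-to-file penalty: 3% × A$309,535.04 = A$9,286.05…
Failure-to-pay penalty: 7 × 1.5% × A$309,535.04 = A$32,501.18…
Interest: A$309,535.04 × ((1 + 0.0115)^7 − 1) = A$309,535.04 × 0.0833311… = A$25,793.8944…
Total = A$309,535.04 + A$41,787.2304 + A$25,793.8944… = A$377,116.16

A$377,116.16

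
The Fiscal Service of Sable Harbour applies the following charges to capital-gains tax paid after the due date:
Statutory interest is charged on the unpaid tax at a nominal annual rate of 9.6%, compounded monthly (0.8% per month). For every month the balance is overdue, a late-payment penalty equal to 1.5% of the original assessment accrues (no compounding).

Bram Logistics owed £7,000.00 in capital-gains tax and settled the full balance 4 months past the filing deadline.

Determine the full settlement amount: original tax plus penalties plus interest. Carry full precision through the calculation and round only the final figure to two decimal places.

Late-payment penalty = 1.5% × £7,000.00 × 4 mo = £420.00
Interest: £7,000.00 × ((1 + 0.008)^4 − 1) = £7,000.00 × 0.0323861… = £226.7024…
Total = £7,000.00 + £420.0000 + £226.7024… = £7,646.70

£7,646.70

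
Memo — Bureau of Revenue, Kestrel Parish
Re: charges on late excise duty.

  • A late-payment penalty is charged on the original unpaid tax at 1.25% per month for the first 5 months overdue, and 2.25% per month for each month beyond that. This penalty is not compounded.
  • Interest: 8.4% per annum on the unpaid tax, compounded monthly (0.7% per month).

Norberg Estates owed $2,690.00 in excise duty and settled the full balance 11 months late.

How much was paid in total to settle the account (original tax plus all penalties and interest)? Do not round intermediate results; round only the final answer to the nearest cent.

Penalty, months 1–5: 5 × 1.25% × $2,690.00 = $168.13…
Penalty, months 6–11: 6 × 2.25% × $2,690.00 = $363.15
Interest: $2,690.00 × ((1 + 0.007)^11 − 1) = $2,690.00 × 0.0797524… = $214.5339…
Total = $2,690.00 + $531.2750 + $214.5339… = $3,435.81

$3,435.81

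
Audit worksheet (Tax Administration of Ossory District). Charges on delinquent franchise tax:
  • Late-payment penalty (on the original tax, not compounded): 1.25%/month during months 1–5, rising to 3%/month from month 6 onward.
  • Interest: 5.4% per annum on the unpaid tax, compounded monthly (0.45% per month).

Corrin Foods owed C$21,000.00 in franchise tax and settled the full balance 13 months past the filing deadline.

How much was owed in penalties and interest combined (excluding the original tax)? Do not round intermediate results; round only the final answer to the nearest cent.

C$7,614.72

Penalty, months 1–5: 5 × 1.25% × C$21,000.00 = C$1,312.50
Penalty, months 6–13: 8 × 3% × C$21,000.00 = C$5,040.00
Interest: C$21,000.00 × ((1 + 0.0045)^13 − 1) = C$21,000.00 × 0.0601059… = C$1,262.2230…
Penalties + interest = C$6,352.5000 + C$1,262.2230… = C$7,614.72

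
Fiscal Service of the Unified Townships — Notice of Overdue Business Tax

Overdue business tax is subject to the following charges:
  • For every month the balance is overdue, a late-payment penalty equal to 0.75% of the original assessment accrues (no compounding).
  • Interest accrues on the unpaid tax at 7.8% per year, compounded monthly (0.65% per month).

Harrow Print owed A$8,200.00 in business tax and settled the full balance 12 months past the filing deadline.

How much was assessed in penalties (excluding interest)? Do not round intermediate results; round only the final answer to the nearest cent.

A$738.00

Late-payment penalty = 0.75% × A$8,200.00 × 12 mo = A$738.00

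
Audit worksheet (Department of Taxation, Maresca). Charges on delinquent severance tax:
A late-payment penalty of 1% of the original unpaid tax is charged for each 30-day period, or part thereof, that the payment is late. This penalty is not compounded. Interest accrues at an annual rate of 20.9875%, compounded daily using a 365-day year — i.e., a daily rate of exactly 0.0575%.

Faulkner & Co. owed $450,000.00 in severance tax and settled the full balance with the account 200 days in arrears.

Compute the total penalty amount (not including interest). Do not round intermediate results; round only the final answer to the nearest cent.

$31,500.00

Penalty periods: ⌈200/30⌉ = 7; penalty = 7 × 1% × $450,000.00 = $31,500.00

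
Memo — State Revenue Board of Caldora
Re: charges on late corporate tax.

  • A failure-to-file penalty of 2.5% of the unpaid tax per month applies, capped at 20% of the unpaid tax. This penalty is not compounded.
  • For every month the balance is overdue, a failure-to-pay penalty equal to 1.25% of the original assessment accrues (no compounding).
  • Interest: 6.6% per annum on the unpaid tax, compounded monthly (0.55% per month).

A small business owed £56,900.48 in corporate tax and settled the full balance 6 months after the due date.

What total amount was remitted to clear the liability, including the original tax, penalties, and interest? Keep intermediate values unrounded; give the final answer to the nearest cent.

Failure-to-file: 6 × 2.5% × £56,900.48 = £8,535.07… (under the 20% cap)
Failure-to-pay penalty = 1.25% × £56,900.48 × 6 mo = £4,267.54…
Interest: £56,900.48 × ((1 + 0.0055)^6 − 1) = £56,900.48 × 0.0334571… = £1,903.7246…
Total = £56,900.48 + £12,802.6080 + £1,903.7246… = £71,606.81

£71,606.81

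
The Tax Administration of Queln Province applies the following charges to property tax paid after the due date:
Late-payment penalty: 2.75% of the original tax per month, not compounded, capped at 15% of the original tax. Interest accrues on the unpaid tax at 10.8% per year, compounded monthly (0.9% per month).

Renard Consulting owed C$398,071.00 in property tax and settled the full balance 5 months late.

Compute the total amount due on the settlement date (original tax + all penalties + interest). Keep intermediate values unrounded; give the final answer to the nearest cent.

C$471,044.31

Penalty: 5 × 2.75% × C$398,071.00 = C$54,734.76… (below the 15% cap of C$59,710.65)
Interest: C$398,071.00 × ((1 + 0.009)^5 − 1) = C$398,071.00 × 0.0458173… = C$18,238.5475…
Total = C$398,071.00 + C$54,734.7625 + C$18,238.5475… = C$471,044.31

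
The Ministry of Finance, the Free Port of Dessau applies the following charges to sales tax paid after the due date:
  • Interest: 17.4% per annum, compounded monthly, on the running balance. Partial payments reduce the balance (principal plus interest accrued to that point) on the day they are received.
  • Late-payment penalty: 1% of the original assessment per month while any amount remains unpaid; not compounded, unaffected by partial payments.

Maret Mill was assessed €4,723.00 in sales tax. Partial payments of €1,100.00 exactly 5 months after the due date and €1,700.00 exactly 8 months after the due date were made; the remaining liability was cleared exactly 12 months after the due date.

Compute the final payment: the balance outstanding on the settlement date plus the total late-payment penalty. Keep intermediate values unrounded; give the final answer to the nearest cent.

€3,162.98

Monthly rate = 17.4% ÷ 12 = 1.45%
Balance at month 5: €4,723.0000 × (1 + 0.0145)^5 = €5,075.4926…
After €1,100.00 payment: €5,075.4926… − €1,100.00 = €3,975.4926…
Balance at month 8: €3,975.4926… × (1 + 0.0145)^3 = €4,150.9462…
After €1,700.00 payment: €4,150.9462… − €1,700.00 = €2,450.9462…
Balance at month 12: €2,450.9462… × (1 + 0.0145)^4 = €2,596.2230…
Penalty: 12 × 1% × €4,723.00 = €566.76
Final settlement = outstanding balance + penalty = €2,596.2230… + €566.76 = €3,162.98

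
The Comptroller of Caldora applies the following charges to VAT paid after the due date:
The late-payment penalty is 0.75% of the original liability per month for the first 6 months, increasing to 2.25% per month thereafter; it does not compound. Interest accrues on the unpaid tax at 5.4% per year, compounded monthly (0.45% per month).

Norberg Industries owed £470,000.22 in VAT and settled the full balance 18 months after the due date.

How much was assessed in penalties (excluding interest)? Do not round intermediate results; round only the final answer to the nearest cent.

Penalty, months 1–6: 6 × 0.75% × £470,000.22 = £21,150.01…
Penalty, months 7–18: 12 × 2.25% × £470,000.22 = £126,900.06…
Total penalty = £21,150.01… + £126,900.06… = £148,050.07

£148,050.07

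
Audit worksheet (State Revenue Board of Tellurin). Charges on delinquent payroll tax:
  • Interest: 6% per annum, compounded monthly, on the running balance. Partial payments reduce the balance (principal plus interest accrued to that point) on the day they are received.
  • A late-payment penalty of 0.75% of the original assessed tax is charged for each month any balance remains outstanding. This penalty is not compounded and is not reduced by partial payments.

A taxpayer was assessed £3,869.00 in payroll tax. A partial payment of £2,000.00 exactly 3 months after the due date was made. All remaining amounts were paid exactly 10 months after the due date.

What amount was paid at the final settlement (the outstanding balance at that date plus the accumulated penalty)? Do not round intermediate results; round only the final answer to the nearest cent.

Monthly rate = 6% ÷ 12 = 0.5%
Balance at month 3: £3,869.0000 × (1 + 0.005)^3 = £3,927.3257…
After £2,000.00 payment: £3,927.3257… − £2,000.00 = £1,927.3257…
Balance at month 10: £1,927.3257… × (1 + 0.005)^7 = £1,995.8024…
Penalty: 10 × 0.75% × £3,869.00 = £290.18…
Final settlement = outstanding balance + penalty = £1,995.8024… + £290.18… = £2,285.98

£2,285.98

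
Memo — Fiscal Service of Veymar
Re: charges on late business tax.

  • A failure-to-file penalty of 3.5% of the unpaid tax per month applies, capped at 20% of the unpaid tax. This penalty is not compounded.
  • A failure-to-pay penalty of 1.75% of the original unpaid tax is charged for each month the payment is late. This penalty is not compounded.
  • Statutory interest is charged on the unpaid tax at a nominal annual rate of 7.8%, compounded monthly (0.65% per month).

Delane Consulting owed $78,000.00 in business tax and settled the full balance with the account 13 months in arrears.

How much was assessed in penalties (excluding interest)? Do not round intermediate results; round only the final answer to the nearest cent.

$33,345.00

Failure-to-file: 13 × 3.5% × $78,000.00 = $35,490.00, capped at 20% × $78,000.00 = $15,600.00
Failure-to-pay penalty = 1.75% × $78,000.00 × 13 mo = $17,745.00
Total penalty = $15,600.00 + $17,745.00 = $33,345.00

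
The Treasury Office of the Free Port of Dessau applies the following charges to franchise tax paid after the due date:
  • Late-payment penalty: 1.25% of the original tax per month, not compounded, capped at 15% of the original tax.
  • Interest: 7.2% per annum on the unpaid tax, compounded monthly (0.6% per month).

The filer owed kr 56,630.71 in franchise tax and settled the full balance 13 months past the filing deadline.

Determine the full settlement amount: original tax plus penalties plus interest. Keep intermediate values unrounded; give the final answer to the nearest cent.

Penalty (uncapped): 13 × 1.25% × kr 56,630.71 = kr 9,202.49…; cap = 15% × kr 56,630.71 = kr 8,494.61… → penalty = kr 8,494.61…
Interest: kr 56,630.71 × ((1 + 0.006)^13 − 1) = kr 56,630.71 × 0.0808707… = kr 4,579.7659…
Total = kr 56,630.71 + kr 8,494.6065 + kr 4,579.7659… = kr 69,705.08

kr 69,705.08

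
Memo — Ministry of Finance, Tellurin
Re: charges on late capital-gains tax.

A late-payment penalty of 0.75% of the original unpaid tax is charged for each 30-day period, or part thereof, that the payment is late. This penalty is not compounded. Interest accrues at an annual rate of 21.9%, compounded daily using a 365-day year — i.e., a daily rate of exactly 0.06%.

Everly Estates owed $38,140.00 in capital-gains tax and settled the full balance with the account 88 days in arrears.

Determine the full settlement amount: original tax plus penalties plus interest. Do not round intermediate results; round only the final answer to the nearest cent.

$41,065.42

Penalty periods: ⌈88/30⌉ = 3; penalty = 3 × 0.75% × $38,140.00 = $858.15
Interest: $38,140.00 × ((1 + 0.0006)^88 − 1) = $38,140.00 × 0.05420209… = $2,067.2676…
Total = $38,140.00 + $858.1500 + $2,067.2676… = $41,065.42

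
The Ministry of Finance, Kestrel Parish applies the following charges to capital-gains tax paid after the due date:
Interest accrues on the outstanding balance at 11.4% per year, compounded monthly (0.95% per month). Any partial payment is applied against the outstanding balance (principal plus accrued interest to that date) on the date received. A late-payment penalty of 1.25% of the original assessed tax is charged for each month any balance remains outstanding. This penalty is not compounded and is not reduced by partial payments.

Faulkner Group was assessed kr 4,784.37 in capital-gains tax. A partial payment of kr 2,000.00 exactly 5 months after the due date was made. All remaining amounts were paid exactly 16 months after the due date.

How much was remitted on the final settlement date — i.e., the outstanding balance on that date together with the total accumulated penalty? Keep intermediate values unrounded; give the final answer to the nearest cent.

kr 4,303.44

Balance at month 5: kr 4,784.3700 × (1 + 0.0095)^5 = kr 5,015.9867…
After kr 2,000.00 payment: kr 5,015.9867… − kr 2,000.00 = kr 3,015.9867…
Balance at month 16: kr 3,015.9867… × (1 + 0.0095)^11 = kr 3,346.5628…
Penalty: 16 × 1.25% × kr 4,784.37 = kr 956.87…
Final settlement = outstanding balance + penalty = kr 3,346.5628… + kr 956.87… = kr 4,303.44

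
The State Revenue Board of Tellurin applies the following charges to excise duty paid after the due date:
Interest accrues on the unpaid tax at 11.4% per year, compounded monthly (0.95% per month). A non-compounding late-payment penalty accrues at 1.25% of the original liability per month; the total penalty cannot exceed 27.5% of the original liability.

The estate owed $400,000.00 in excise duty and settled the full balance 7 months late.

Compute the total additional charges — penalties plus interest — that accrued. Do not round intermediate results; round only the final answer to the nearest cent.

Penalty: 7 × 1.25% × $400,000.00 = $35,000.00 (below the 27.5% cap of $110,000.00)
Interest: $400,000.00 × ((1 + 0.0095)^7 − 1) = $400,000.00 × 0.0684255… = $27,370.2179…
Penalties + interest = $35,000.0000 + $27,370.2179… = $62,370.22

$62,370.22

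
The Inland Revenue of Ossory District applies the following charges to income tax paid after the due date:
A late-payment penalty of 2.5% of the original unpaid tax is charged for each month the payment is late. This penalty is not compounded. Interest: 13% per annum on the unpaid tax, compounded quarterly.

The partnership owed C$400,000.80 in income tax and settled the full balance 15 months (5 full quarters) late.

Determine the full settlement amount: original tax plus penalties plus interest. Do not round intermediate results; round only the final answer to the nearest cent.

C$619,365.80

Late-payment penalty: 15 × 2.5% × C$400,000.80 = C$150,000.30
Interest (13%/yr ÷ 4 = 3.25%/quarter): C$400,000.80 × ((1 + 0.0325)^5 − 1) = C$69,364.6971…
Total = C$400,000.80 + C$150,000.3000 + C$69,364.6971… = C$619,365.80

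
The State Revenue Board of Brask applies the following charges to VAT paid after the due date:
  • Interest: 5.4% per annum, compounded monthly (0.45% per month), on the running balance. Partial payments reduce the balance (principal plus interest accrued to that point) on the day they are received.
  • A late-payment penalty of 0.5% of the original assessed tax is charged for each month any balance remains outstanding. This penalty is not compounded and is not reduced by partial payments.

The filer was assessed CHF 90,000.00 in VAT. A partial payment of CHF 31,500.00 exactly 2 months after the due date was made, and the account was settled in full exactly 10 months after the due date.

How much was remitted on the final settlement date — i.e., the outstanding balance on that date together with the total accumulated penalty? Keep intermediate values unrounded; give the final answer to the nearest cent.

Balance at month 2: CHF 90,000.0000 × (1 + 0.0045)^2 = CHF 90,811.8225
After CHF 31,500.00 payment: CHF 90,811.8225 − CHF 31,500.00 = CHF 59,311.8225
Balance at month 10: CHF 59,311.8225 × (1 + 0.0045)^8 = CHF 61,480.9823…
Penalty: 10 × 0.5% × CHF 90,000.00 = CHF 4,500.00
Final settlement = outstanding balance + penalty = CHF 61,480.9823… + CHF 4,500.00 = CHF 65,980.98

CHF 65,980.98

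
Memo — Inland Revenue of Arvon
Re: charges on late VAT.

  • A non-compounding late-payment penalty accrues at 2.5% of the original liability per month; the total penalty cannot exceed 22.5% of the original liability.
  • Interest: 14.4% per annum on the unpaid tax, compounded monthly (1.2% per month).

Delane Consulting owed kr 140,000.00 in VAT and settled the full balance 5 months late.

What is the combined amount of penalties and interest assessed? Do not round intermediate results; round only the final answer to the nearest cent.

Penalty: 5 × 2.5% × kr 140,000.00 = kr 17,500.00 (below the 22.5% cap of kr 31,500.00)
Interest: kr 140,000.00 × ((1 + 0.012)^5 − 1) = kr 140,000.00 × 0.0614574… = kr 8,604.0338…
Penalties + interest = kr 17,500.0000 + kr 8,604.0338… = kr 26,104.03

kr 26,104.03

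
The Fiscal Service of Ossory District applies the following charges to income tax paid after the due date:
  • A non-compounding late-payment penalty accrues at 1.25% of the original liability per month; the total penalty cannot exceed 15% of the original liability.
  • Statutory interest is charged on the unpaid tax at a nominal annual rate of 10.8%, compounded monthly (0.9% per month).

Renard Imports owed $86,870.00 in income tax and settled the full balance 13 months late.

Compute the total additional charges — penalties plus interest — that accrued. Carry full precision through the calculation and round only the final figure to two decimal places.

Penalty (uncapped): 13 × 1.25% × $86,870.00 = $14,116.38…; cap = 15% × $86,870.00 = $13,030.50 → penalty = $13,030.50
Interest: $86,870.00 × ((1 + 0.009)^13 − 1) = $86,870.00 × 0.1235313… = $10,731.1607…
Penalties + interest = $13,030.5000 + $10,731.1607… = $23,761.66

$23,761.66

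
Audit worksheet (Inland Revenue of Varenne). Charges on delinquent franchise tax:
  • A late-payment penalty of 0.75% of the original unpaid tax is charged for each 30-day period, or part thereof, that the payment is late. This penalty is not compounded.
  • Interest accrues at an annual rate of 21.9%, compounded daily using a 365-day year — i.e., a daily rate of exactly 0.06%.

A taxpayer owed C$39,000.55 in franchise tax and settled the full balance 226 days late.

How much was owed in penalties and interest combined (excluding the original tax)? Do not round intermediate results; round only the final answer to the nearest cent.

C$8,002.02

Penalty periods: ⌈226/30⌉ = 8; penalty = 8 × 0.75% × C$39,000.55 = C$2,340.03…
Interest: C$39,000.55 × ((1 + 0.0006)^226 − 1) = C$39,000.55 × 0.14517714… = C$5,661.9885…
Penalties + interest = C$2,340.0330 + C$5,661.9885… = C$8,002.02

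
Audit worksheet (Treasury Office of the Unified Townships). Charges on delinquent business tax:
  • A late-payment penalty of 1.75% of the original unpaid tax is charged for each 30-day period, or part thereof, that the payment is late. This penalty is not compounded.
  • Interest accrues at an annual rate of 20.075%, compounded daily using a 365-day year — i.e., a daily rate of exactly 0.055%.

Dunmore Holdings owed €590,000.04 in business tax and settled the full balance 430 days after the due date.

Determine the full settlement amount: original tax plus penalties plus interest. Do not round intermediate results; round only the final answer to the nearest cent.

Penalty periods: ⌈430/30⌉ = 15; penalty = 15 × 1.75% × €590,000.04 = €154,875.01…
Interest: €590,000.04 × ((1 + 0.00055)^430 − 1) = €590,000.04 × 0.26672520… = €157,367.8778…
Total = €590,000.04 + €154,875.0105 + €157,367.8778… = €902,242.93

€902,242.93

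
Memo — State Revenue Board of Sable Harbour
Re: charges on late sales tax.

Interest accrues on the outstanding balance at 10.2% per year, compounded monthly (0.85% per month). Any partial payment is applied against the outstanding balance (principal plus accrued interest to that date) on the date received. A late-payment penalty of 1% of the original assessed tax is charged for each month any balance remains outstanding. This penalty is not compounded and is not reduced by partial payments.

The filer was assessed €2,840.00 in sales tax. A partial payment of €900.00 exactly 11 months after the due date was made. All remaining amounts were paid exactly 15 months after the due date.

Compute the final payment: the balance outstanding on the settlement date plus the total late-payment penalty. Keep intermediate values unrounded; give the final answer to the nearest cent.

Balance at month 11: €2,840.0000 × (1 + 0.0085)^11 = €3,117.1182…
After €900.00 payment: €3,117.1182… − €900.00 = €2,217.1182…
Balance at month 15: €2,217.1182… × (1 + 0.0085)^4 = €2,293.4668…
Penalty: 15 × 1% × €2,840.00 = €426.00
Final settlement = outstanding balance + penalty = €2,293.4668… + €426.00 = €2,719.47

€2,719.47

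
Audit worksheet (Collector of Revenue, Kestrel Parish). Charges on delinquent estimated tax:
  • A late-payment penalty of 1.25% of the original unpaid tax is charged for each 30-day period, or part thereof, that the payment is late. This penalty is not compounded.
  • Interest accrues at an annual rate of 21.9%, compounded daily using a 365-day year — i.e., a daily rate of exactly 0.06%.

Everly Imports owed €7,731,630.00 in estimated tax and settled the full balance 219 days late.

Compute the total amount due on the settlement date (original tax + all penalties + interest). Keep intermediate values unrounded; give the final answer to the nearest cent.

€9,590,150.89

Penalty periods: ⌈219/30⌉ = 8; penalty = 8 × 1.25% × €7,731,630.00 = €773,163.00
Interest: €7,731,630.00 × ((1 + 0.0006)^219 − 1) = €7,731,630.00 × 0.14037892… = €1,085,357.8923…
Total = €7,731,630.00 + €773,163.0000 + €1,085,357.8923… = €9,590,150.89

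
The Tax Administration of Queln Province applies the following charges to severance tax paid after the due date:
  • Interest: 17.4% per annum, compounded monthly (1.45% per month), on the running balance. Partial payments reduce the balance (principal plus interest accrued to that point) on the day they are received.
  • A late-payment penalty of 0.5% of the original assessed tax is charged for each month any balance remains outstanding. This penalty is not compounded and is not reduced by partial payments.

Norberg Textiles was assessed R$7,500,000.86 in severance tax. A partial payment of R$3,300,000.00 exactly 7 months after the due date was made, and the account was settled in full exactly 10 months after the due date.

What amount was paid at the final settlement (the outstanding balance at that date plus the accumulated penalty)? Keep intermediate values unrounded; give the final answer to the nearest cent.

Balance at month 7: R$7,500,000.8600 × (1 + 0.0145)^7 = R$8,295,177.2955…
After R$3,300,000.00 payment: R$8,295,177.2955… − R$3,300,000.00 = R$4,995,177.2955…
Balance at month 10: R$4,995,177.2955… × (1 + 0.0145)^3 = R$5,215,633.4444…
Penalty: 10 × 0.5% × R$7,500,000.86 = R$375,000.04…
Final settlement = outstanding balance + penalty = R$5,215,633.4444… + R$375,000.04… = R$5,590,633.49

R$5,590,633.49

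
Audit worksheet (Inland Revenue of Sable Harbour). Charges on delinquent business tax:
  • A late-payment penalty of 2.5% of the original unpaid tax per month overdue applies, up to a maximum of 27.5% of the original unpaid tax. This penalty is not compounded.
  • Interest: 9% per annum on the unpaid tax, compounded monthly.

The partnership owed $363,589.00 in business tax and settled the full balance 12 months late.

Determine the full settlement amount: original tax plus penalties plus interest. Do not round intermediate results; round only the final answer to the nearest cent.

Penalty (uncapped): 12 × 2.5% × $363,589.00 = $109,076.70; cap = 27.5% × $363,589.00 = $99,986.98… → penalty = $99,986.98…
Interest (9%/yr ÷ 12 = 0.75%/month): $363,589.00 × ((1 + 0.0075)^12 − 1) = $34,107.1561…
Total = $363,589.00 + $99,986.9750 + $34,107.1561… = $497,683.13

$497,683.13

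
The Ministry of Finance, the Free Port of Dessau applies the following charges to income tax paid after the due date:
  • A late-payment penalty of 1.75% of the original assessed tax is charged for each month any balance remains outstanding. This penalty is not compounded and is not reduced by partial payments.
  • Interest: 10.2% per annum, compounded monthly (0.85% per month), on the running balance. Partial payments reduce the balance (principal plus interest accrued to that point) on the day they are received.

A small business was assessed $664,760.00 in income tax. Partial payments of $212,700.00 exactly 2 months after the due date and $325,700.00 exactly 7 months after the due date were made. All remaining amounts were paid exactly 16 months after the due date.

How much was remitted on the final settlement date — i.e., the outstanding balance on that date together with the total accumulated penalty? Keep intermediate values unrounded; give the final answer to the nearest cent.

$356,360.05

Balance at month 2: $664,760.0000 × (1 + 0.0085)^2 = $676,108.9489…
After $212,700.00 payment: $676,108.9489… − $212,700.00 = $463,408.9489…
Balance at month 7: $463,408.9489… × (1 + 0.0085)^5 = $483,441.5002…
After $325,700.00 payment: $483,441.5002… − $325,700.00 = $157,741.5002…
Balance at month 16: $157,741.5002… × (1 + 0.0085)^9 = $170,227.2526…
Penalty: 16 × 1.75% × $664,760.00 = $186,132.80
Final settlement = outstanding balance + penalty = $170,227.2526… + $186,132.80 = $356,360.05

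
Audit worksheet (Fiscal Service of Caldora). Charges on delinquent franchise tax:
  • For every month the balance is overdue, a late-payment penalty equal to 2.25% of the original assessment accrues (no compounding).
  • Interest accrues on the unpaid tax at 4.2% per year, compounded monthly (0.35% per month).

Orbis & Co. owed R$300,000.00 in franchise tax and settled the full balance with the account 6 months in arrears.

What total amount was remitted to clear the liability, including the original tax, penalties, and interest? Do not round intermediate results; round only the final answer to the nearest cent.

R$346,855.38

Late-payment penalty = 2.25% × R$300,000.00 × 6 mo = R$40,500.00
Interest: R$300,000.00 × ((1 + 0.0035)^6 − 1) = R$300,000.00 × 0.0211846… = R$6,355.3829…
Total = R$300,000.00 + R$40,500.0000 + R$6,355.3829… = R$346,855.38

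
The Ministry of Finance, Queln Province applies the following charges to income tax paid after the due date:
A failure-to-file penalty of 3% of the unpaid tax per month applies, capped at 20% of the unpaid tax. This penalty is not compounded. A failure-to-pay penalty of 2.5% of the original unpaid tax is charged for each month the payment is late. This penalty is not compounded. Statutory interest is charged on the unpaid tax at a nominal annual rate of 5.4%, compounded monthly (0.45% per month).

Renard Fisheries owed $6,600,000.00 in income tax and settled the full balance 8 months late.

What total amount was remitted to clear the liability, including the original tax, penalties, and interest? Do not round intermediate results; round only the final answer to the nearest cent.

Failure-to-file: 8 × 3% × $6,600,000.00 = $1,584,000.00, capped at 20% × $6,600,000.00 = $1,320,000.00
Failure-to-pay penalty: 8 × 2.5% × $6,600,000.00 = $1,320,000.00
Interest: $6,600,000.00 × ((1 + 0.0045)^8 − 1) = $6,600,000.00 × 0.0365721… = $241,376.0699…
Total = $6,600,000.00 + $2,640,000.0000 + $241,376.0699… = $9,481,376.07

$9,481,376.07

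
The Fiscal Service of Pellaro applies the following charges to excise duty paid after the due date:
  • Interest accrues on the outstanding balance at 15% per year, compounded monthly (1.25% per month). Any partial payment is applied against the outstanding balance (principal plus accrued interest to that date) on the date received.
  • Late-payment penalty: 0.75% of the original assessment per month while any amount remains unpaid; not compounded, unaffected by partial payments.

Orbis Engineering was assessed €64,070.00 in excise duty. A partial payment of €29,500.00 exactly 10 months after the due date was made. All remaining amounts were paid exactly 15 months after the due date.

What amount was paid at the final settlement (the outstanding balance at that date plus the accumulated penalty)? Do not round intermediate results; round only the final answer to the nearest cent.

€53,010.86

Balance at month 10: €64,070.0000 × (1 + 0.0125)^10 = €72,544.5921…
After €29,500.00 payment: €72,544.5921… − €29,500.00 = €43,044.5921…
Balance at month 15: €43,044.5921… × (1 + 0.0125)^5 = €45,802.9822…
Penalty: 15 × 0.75% × €64,070.00 = €7,207.88…
Final settlement = outstanding balance + penalty = €45,802.9822… + €7,207.88… = €53,010.86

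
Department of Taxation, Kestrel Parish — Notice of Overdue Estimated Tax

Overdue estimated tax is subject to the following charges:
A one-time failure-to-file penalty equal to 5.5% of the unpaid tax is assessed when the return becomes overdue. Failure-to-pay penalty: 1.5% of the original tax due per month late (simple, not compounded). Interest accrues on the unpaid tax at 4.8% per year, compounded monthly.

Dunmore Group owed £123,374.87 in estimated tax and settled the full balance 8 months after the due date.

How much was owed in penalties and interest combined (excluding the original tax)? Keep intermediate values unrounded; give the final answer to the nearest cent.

£25,594.31

Failure-to-file penalty: 5.5% × £123,374.87 = £6,785.62…
Failure-to-pay penalty: 8 × 1.5% × £123,374.87 = £14,804.98…
Interest (4.8%/yr ÷ 12 = 0.4%/month): £123,374.87 × ((1 + 0.004)^8 − 1) = £4,003.7122…
Penalties + interest = £21,590.6023… + £4,003.7122… = £25,594.31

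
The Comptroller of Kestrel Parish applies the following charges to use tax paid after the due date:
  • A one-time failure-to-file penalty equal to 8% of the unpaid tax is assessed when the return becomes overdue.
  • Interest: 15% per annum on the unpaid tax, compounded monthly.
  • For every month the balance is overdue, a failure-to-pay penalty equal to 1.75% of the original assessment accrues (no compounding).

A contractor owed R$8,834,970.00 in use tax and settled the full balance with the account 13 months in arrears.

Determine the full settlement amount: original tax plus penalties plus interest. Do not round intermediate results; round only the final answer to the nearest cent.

R$13,100,175.01

Failure-to-file penalty: 8% × R$8,834,970.00 = R$706,797.60
Failure-to-pay penalty: 13 × 1.75% × R$8,834,970.00 = R$2,009,955.68…
Interest (15%/yr ÷ 12 = 1.25%/month): R$8,834,970.00 × ((1 + 0.0125)^13 − 1) = R$1,548,451.7332…
Total = R$8,834,970.00 + R$2,716,753.2750 + R$1,548,451.7332… = R$13,100,175.01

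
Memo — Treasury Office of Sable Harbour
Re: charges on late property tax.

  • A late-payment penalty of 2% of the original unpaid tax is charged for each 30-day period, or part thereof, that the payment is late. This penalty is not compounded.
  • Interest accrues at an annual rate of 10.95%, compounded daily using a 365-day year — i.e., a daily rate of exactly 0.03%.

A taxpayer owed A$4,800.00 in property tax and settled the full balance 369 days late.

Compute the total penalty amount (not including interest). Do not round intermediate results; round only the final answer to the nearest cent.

A$1,248.00

Penalty periods: ⌈369/30⌉ = 13; penalty = 13 × 2% × A$4,800.00 = A$1,248.00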